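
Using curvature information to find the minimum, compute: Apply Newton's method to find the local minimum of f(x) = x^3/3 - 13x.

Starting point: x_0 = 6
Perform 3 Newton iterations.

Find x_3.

f(x) = x^3/3 - 13x
f'(x) = x^2 - 13, f''(x) = 2x
Newton update: x_{n+1} = x_n - (x_n^2 - 13)/(2*x_n)
Step 1: x_0 = 6, f'=23, f''=12, x_1 = 49/12
Step 2: x_1 = 49/12, f'=529/144, f''=49/6, x_2 = 4273/1176
Step 3: x_2 = 4273/1176, f'=279841/1382976, f''=4273/588, x_3 = 36237217/10050096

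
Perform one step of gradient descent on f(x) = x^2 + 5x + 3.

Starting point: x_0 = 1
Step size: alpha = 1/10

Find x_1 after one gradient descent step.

f(x) = x^2 + 5x + 3
f'(x) = 2x + 5
f'(1) = 2*1 + (5) = 7
x_1 = x_0 - alpha * f'(x_0) = 1 - 1/10 * 7 = 3/10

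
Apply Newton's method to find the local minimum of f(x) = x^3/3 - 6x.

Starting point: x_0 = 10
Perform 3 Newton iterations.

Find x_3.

f(x) = x^3/3 - 6x
f'(x) = x^2 - 6, f''(x) = 2x
Newton update: x_{n+1} = x_n - (x_n^2 - 6)/(2*x_n)
Step 1: x_0 = 10, f'=94, f''=20, x_1 = 53/10
Step 2: x_1 = 53/10, f'=2209/100, f''=53/5, x_2 = 3409/1060
Step 3: x_2 = 3409/1060, f'=4879681/1123600, f''=3409/530, x_3 = 18362881/7227080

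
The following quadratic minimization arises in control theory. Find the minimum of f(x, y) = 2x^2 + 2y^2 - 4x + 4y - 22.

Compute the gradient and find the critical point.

f(x,y) = 2x^2 + 2y^2 - 4x + 4y - 22
df/dx = 4x + (-4) = 0  =>  x = 1
df/dy = 4y + (4) = 0  =>  y = -1
f(1, -1) = 2*(1)^2 + 2*(-1)^2 + -4*(1) + 4*(-1) + -22 = -26
Hessian is diagonal with entries 4, 4 > 0, so this is a minimum.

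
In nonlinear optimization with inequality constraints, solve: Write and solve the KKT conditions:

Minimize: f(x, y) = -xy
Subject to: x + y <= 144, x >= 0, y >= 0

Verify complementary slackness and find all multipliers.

Problem: min -xy s.t. x + y <= 144 (multiplier lambda), x >= 0 (mu_x), y >= 0 (mu_y)
KKT stationarity: -y + lambda - mu_x = 0, -x + lambda - mu_y = 0, with lambda, mu_x, mu_y >= 0
Complementary slackness: lambda*(x + y - 144) = 0, mu_x*x = 0, mu_y*y = 0
If lambda = 0: y = -mu_x <= 0 and x = -mu_y <= 0 force x = y = 0 with f = 0; but x = y = 72 is feasible with f = -5184 < 0, so this is not the minimum. Hence lambda > 0 and x + y = 144.
Try x > 0, y > 0 (so mu_x = mu_y = 0): y = lambda, x = lambda => x = y = lambda
x + y = 144 => 2*lambda = 144 => lambda = 72
x* = y* = 72 > 0, consistent with mu_x = mu_y = 0.
(Any feasible point with x = 0 or y = 0 has f = 0 > -5184, so the minimum is not on those boundaries.)
min(-xy) = -5184 (i.e. max xy = 5184)
Multipliers: lambda = 72, mu_x = 0, mu_y = 0
Complementary slackness: lambda*(x + y - 144) = 72*(72 + 72 - 144) = 0, mu_x*x = 0*72 = 0, mu_y*y = 0*72 = 0. Satisfied.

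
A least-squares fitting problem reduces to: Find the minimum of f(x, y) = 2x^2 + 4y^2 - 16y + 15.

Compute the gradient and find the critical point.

f(x,y) = 2x^2 + 4y^2 - 16y + 15
df/dx = 4x + (0) = 0  =>  x = 0
df/dy = 8y + (-16) = 0  =>  y = 2
f(0, 2) = 2*(0)^2 + 4*(2)^2 + -16*(2) + 15 = -1
Hessian is diagonal with entries 4, 8 > 0, so this is a minimum.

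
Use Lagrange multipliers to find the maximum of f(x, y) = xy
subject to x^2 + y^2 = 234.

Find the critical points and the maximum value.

Lagrange conditions: y = 2*lambda*x and x = 2*lambda*y
If x = 0 then y = 0, violating the constraint, so x, y != 0.
Dividing: y/x = x/y => x^2 = y^2 => y = x or y = -x
Constraint: 2x^2 = 234 => x^2 = 117 => x = +/-sqrt(117)
Critical points: (sqrt(117), sqrt(117)), (-sqrt(117), -sqrt(117)), (sqrt(117), -sqrt(117)), (-sqrt(117), sqrt(117))
  y = x:  xy = x^2 = 117  at (sqrt(117), sqrt(117)) and (-sqrt(117), -sqrt(117))
  y = -x: xy = -x^2 = -117 at (sqrt(117), -sqrt(117)) and (-sqrt(117), sqrt(117))
Maximum xy = 117 at (sqrt(117), sqrt(117)) and (-sqrt(117), -sqrt(117))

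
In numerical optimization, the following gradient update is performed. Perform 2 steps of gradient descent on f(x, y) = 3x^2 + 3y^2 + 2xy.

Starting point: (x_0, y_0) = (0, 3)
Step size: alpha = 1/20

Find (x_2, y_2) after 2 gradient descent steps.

f(x,y) = 3x^2 + 3y^2 + 2xy
grad_x = 6x + 2y, grad_y = 6y + 2x
Step 1: grad = (6, 18), (-3/10, 21/10)
Step 2: grad = (12/5, 12), (-21/50, 3/2)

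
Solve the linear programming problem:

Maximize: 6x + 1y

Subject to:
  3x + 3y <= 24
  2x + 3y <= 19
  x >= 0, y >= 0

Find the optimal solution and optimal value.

Feasible vertices: (0, 0), (0, 19/3), (5, 3), (8, 0)
Objective 6x + 1y at each:
  (0, 0): 0
  (0, 19/3): 19/3
  (5, 3): 33
  (8, 0): 48
Maximum is 48 at (8, 0).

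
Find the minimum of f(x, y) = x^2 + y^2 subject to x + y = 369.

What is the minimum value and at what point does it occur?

Substitute y = 369 - x into f(x,y) = x^2 + y^2:
g(x) = x^2 + (369 - x)^2 = 2x^2 - 738x + 136161
g'(x) = 4x - 738 = 0  =>  x = 369/2
y = 369 - 369/2 = 369/2
Minimum value = (369/2)^2 + (369/2)^2 = 136161/2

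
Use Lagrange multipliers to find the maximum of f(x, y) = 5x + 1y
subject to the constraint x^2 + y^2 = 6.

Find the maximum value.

Set up Lagrange conditions: grad f = lambda * grad g
  5 = 2*lambda*x
  1 = 2*lambda*y
From these: x/y = 5/1, so x = 5t, y = 1t for some t.
Substitute into constraint: (5t)^2 + (1t)^2 = 6
  t^2 * 26 = 6
  t = sqrt(6/26)
Maximum = 5*x + 1*y = (5^2 + 1^2)*t = 26 * sqrt(6/26) = sqrt(156)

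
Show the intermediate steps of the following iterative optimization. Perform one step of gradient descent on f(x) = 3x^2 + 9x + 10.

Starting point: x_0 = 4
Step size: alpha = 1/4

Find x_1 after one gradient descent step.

f(x) = 3x^2 + 9x + 10
f'(x) = 6x + 9
f'(4) = 6*4 + (9) = 33
x_1 = x_0 - alpha * f'(x_0) = 4 - 1/4 * 33 = -17/4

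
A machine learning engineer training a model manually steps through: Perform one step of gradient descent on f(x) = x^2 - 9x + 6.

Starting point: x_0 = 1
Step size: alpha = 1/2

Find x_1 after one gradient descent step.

f(x) = x^2 - 9x + 6
f'(x) = 2x - 9
f'(1) = 2*1 + (-9) = -7
x_1 = x_0 - alpha * f'(x_0) = 1 - 1/2 * -7 = 9/2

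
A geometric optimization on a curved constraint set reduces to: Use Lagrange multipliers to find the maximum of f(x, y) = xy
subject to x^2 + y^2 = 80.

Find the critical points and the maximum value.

Lagrange conditions: y = 2*lambda*x and x = 2*lambda*y
If x = 0 then y = 0, violating the constraint, so x, y != 0.
Dividing: y/x = x/y => x^2 = y^2 => y = x or y = -x
Constraint: 2x^2 = 80 => x^2 = 40 => x = +/-sqrt(40)
Critical points: (sqrt(40), sqrt(40)), (-sqrt(40), -sqrt(40)), (sqrt(40), -sqrt(40)), (-sqrt(40), sqrt(40))
  y = x:  xy = x^2 = 40  at (sqrt(40), sqrt(40)) and (-sqrt(40), -sqrt(40))
  y = -x: xy = -x^2 = -40 at (sqrt(40), -sqrt(40)) and (-sqrt(40), sqrt(40))
Maximum xy = 40 at (sqrt(40), sqrt(40)) and (-sqrt(40), -sqrt(40))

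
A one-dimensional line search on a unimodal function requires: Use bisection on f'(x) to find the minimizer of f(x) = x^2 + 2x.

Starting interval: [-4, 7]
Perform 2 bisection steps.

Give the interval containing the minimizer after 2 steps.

Finding critical point of f(x) = x^2 + 2x using bisection on f'(x) = 2x + 2.
f'(x) = 0 when x = -1.
Starting interval: [-4, 7]
Step 1: mid = 3/2, f'(mid) = 5, new interval = [-4, 3/2]
Step 2: mid = -5/4, f'(mid) = -1/2, new interval = [-5/4, 3/2]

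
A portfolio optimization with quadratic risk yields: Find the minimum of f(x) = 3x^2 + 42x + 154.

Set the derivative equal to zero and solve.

f(x) = 3x^2 + 42x + 154
f'(x) = 6x + (42) = 0
x = -42/6 = -7
f(-7) = 7
Since f''(x) = 6 > 0, this is a minimum.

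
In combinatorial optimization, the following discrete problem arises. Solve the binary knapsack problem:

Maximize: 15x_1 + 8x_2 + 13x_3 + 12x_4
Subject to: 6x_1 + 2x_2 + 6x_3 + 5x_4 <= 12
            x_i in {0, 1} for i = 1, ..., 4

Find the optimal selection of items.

Items: item 1 (v=15, w=6), item 2 (v=8, w=2), item 3 (v=13, w=6), item 4 (v=12, w=5)
Capacity: 12
Checking all 16 subsets (w = total weight, v = total value):
  {}: w = 0, v = 0
  {1}: w = 6, v = 15
  {2}: w = 2, v = 8
  {3}: w = 6, v = 13
  {4}: w = 5, v = 12
  {1, 2}: w = 8, v = 23
  {1, 3}: w = 12, v = 28
  {1, 4}: w = 11, v = 27
  {2, 3}: w = 8, v = 21
  {2, 4}: w = 7, v = 20
  {3, 4}: w = 11, v = 25
  {1, 2, 3}: w = 14 > 12, infeasible
  {1, 2, 4}: w = 13 > 12, infeasible
  {1, 3, 4}: w = 17 > 12, infeasible
  {2, 3, 4}: w = 13 > 12, infeasible
  {1, 2, 3, 4}: w = 19 > 12, infeasible
Best feasible subset: items [1, 3]
Total weight: 12 <= 12, total value: 28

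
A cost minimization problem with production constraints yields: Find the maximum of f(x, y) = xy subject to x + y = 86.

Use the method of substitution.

Substitute y = 86 - x into f(x,y) = xy:
g(x) = x(86 - x) = 86x - x^2
g'(x) = 86 - 2x = 0  =>  x = 43
y = 86 - 43 = 43
Maximum value = 43 * 43 = 1849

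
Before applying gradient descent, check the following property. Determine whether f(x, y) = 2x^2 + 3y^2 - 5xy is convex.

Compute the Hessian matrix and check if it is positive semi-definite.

f(x,y) = 2x^2 + 3y^2 - 5xy
Hessian H = [[4, -5], [-5, 6]]
trace(H) = 10, det(H) = -1
Eigenvalues: (10 +/- sqrt(104)) / 2 = 10.1, -0.09902
Since not both eigenvalues positive, f is neither convex nor concave.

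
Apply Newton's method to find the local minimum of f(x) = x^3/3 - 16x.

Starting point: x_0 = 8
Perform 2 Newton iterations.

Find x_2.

f(x) = x^3/3 - 16x
f'(x) = x^2 - 16, f''(x) = 2x
Newton update: x_{n+1} = x_n - (x_n^2 - 16)/(2*x_n)
Step 1: x_0 = 8, f'=48, f''=16, x_1 = 5
Step 2: x_1 = 5, f'=9, f''=10, x_2 = 41/10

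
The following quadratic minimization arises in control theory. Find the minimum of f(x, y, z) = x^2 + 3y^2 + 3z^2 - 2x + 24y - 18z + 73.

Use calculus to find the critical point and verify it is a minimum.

f(x,y,z) = x^2 + 3y^2 + 3z^2 - 2x + 24y - 18z + 73
df/dx = 2x + (-2) = 0 => x = 1
df/dy = 6y + (24) = 0 => y = -4
df/dz = 6z + (-18) = 0 => z = 3
f(1,-4,3) = 1*(1)^2 + 3*(-4)^2 + 3*(3)^2 + -2*(1) + 24*(-4) + -18*(3) + 73 = -3
Hessian is diagonal with entries 2, 6, 6 > 0, confirmed minimum.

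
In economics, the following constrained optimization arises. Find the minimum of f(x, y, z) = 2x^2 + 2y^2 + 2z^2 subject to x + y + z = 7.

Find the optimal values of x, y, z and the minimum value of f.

Using Lagrange multipliers on f = 2x^2 + 2y^2 + 2z^2 with constraint x + y + z = 7:
Conditions: 2*2*x = lambda, 2*2*y = lambda, 2*2*z = lambda
So x = lambda/4, y = lambda/4, z = lambda/4
Substituting into constraint: lambda * (3/4) = 7
lambda = 28/3
x = 7/3, y = 7/3, z = 7/3
Minimum value = 98/3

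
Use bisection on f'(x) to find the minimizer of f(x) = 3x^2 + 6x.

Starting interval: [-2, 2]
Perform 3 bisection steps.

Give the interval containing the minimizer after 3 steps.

Finding critical point of f(x) = 3x^2 + 6x using bisection on f'(x) = 6x + 6.
f'(x) = 0 when x = -1.
Starting interval: [-2, 2]
Step 1: mid = 0, f'(mid) = 6, new interval = [-2, 0]
Step 2: mid = -1, f'(mid) = 0, new interval = [-1, -1]
Step 3: mid = -1, f'(mid) = 0, new interval = [-1, -1]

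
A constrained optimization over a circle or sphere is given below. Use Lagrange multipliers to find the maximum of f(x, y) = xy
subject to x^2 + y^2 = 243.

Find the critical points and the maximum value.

Lagrange conditions: y = 2*lambda*x and x = 2*lambda*y
If x = 0 then y = 0, violating the constraint, so x, y != 0.
Dividing: y/x = x/y => x^2 = y^2 => y = x or y = -x
Constraint: 2x^2 = 243 => x^2 = 243/2 => x = +/-sqrt(243/2)
Critical points: (sqrt(243/2), sqrt(243/2)), (-sqrt(243/2), -sqrt(243/2)), (sqrt(243/2), -sqrt(243/2)), (-sqrt(243/2), sqrt(243/2))
  y = x:  xy = x^2 = 243/2  at (sqrt(243/2), sqrt(243/2)) and (-sqrt(243/2), -sqrt(243/2))
  y = -x: xy = -x^2 = -243/2 at (sqrt(243/2), -sqrt(243/2)) and (-sqrt(243/2), sqrt(243/2))
Maximum xy = 243/2 at (sqrt(243/2), sqrt(243/2)) and (-sqrt(243/2), -sqrt(243/2))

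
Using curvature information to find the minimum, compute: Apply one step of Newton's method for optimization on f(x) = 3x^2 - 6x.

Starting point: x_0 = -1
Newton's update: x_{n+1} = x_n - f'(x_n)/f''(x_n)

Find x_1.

f(x) = 3x^2 - 6x
f'(x) = 6x + (-6), f''(x) = 6
Newton step: x_1 = x_0 - f'(x_0)/f''(x_0)
f'(-1) = -12
x_1 = -1 - -12/6 = 1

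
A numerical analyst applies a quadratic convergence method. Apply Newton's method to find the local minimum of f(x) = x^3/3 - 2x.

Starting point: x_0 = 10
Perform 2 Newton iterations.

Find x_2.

f(x) = x^3/3 - 2x
f'(x) = x^2 - 2, f''(x) = 2x
Newton update: x_{n+1} = x_n - (x_n^2 - 2)/(2*x_n)
Step 1: x_0 = 10, f'=98, f''=20, x_1 = 51/10
Step 2: x_1 = 51/10, f'=2401/100, f''=51/5, x_2 = 2801/1020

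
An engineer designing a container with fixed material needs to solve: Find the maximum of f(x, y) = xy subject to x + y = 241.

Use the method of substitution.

Substitute y = 241 - x into f(x,y) = xy:
g(x) = x(241 - x) = 241x - x^2
g'(x) = 241 - 2x = 0  =>  x = 241/2
y = 241 - 241/2 = 241/2
Maximum value = (241/2) * (241/2) = 58081/4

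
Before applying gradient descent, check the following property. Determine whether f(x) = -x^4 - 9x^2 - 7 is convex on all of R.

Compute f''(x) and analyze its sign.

f(x) = -x^4 - 9x^2 - 7
f'(x) = -4x^3 + -18x
f''(x) = -12x^2 + -18
f''(x) = -12x^2 + -18 <= -18 < 0 for all x
Therefore, f is concave on R.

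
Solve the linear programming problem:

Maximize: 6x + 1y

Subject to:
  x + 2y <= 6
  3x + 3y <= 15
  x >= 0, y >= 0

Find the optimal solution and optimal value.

Feasible vertices: (0, 0), (0, 3), (4, 1), (5, 0)
Objective 6x + 1y at each:
  (0, 0): 0
  (0, 3): 3
  (4, 1): 25
  (5, 0): 30
Maximum is 30 at (5, 0).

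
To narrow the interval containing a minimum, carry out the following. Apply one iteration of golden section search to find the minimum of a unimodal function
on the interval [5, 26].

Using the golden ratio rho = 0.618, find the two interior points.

Golden section search on [5, 26].
Golden ratio rho = 0.618 (approx).
Interior points:
  x_1 = 5 + (1-0.618)*21 = 13.0220
  x_2 = 5 + 0.618*21 = 17.9780
Compare f(x_1) and f(x_2) to determine which subinterval to keep.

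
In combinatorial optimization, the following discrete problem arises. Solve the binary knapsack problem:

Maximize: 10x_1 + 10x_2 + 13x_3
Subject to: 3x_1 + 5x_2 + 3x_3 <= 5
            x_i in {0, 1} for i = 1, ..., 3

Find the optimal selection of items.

Items: item 1 (v=10, w=3), item 2 (v=10, w=5), item 3 (v=13, w=3)
Capacity: 5
Checking all 8 subsets (w = total weight, v = total value):
  {}: w = 0, v = 0
  {1}: w = 3, v = 10
  {2}: w = 5, v = 10
  {3}: w = 3, v = 13
  {1, 2}: w = 8 > 5, infeasible
  {1, 3}: w = 6 > 5, infeasible
  {2, 3}: w = 8 > 5, infeasible
  {1, 2, 3}: w = 11 > 5, infeasible
Best feasible subset: items [3]
Total weight: 3 <= 5, total value: 13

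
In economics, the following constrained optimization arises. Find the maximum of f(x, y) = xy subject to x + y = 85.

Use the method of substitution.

Substitute y = 85 - x into f(x,y) = xy:
g(x) = x(85 - x) = 85x - x^2
g'(x) = 85 - 2x = 0  =>  x = 85/2
y = 85 - 85/2 = 85/2
Maximum value = (85/2) * (85/2) = 7225/4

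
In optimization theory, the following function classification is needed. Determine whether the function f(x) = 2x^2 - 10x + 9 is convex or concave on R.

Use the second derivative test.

f(x) = 2x^2 - 10x + 9
f'(x) = 4x - 10
f''(x) = 4
Since f''(x) = 4 > 0 for all x, f is convex on R.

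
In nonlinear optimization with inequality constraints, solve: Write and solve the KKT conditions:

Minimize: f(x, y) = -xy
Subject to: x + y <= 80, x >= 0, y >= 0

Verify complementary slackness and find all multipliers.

Problem: min -xy s.t. x + y <= 80 (multiplier lambda), x >= 0 (mu_x), y >= 0 (mu_y)
KKT stationarity: -y + lambda - mu_x = 0, -x + lambda - mu_y = 0, with lambda, mu_x, mu_y >= 0
Complementary slackness: lambda*(x + y - 80) = 0, mu_x*x = 0, mu_y*y = 0
If lambda = 0: y = -mu_x <= 0 and x = -mu_y <= 0 force x = y = 0 with f = 0; but x = y = 40 is feasible with f = -1600 < 0, so this is not the minimum. Hence lambda > 0 and x + y = 80.
Try x > 0, y > 0 (so mu_x = mu_y = 0): y = lambda, x = lambda => x = y = lambda
x + y = 80 => 2*lambda = 80 => lambda = 40
x* = y* = 40 > 0, consistent with mu_x = mu_y = 0.
(Any feasible point with x = 0 or y = 0 has f = 0 > -1600, so the minimum is not on those boundaries.)
min(-xy) = -1600 (i.e. max xy = 1600)
Multipliers: lambda = 40, mu_x = 0, mu_y = 0
Complementary slackness: lambda*(x + y - 80) = 40*(40 + 40 - 80) = 0, mu_x*x = 0*40 = 0, mu_y*y = 0*40 = 0. Satisfied.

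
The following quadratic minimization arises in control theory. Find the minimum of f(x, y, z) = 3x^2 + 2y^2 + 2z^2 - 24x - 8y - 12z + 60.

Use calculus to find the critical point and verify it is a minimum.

f(x,y,z) = 3x^2 + 2y^2 + 2z^2 - 24x - 8y - 12z + 60
df/dx = 6x + (-24) = 0 => x = 4
df/dy = 4y + (-8) = 0 => y = 2
df/dz = 4z + (-12) = 0 => z = 3
f(4,2,3) = 3*(4)^2 + 2*(2)^2 + 2*(3)^2 + -24*(4) + -8*(2) + -12*(3) + 60 = -14
Hessian is diagonal with entries 6, 4, 4 > 0, confirmed minimum.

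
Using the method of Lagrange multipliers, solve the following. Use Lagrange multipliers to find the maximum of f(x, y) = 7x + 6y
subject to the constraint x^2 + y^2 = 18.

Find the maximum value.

Set up Lagrange conditions: grad f = lambda * grad g
  7 = 2*lambda*x
  6 = 2*lambda*y
From these: x/y = 7/6, so x = 7t, y = 6t for some t.
Substitute into constraint: (7t)^2 + (6t)^2 = 18
  t^2 * 85 = 18
  t = sqrt(18/85)
Maximum = 7*x + 6*y = (7^2 + 6^2)*t = 85 * sqrt(18/85) = sqrt(1530)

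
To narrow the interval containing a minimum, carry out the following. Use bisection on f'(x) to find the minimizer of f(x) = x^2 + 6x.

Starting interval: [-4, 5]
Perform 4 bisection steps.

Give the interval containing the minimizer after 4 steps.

Finding critical point of f(x) = x^2 + 6x using bisection on f'(x) = 2x + 6.
f'(x) = 0 when x = -3.
Starting interval: [-4, 5]
Step 1: mid = 1/2, f'(mid) = 7, new interval = [-4, 1/2]
Step 2: mid = -7/4, f'(mid) = 5/2, new interval = [-4, -7/4]
Step 3: mid = -23/8, f'(mid) = 1/4, new interval = [-4, -23/8]
Step 4: mid = -55/16, f'(mid) = -7/8, new interval = [-55/16, -23/8]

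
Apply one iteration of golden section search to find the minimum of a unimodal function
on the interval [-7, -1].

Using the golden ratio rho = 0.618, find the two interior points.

Golden section search on [-7, -1].
Golden ratio rho = 0.618 (approx).
Interior points:
  x_1 = -7 + (1-0.618)*6 = -4.7080
  x_2 = -7 + 0.618*6 = -3.2920
Compare f(x_1) and f(x_2) to determine which subinterval to keep.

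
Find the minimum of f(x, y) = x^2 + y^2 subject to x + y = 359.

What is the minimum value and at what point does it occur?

Substitute y = 359 - x into f(x,y) = x^2 + y^2:
g(x) = x^2 + (359 - x)^2 = 2x^2 - 718x + 128881
g'(x) = 4x - 718 = 0  =>  x = 359/2
y = 359 - 359/2 = 359/2
Minimum value = (359/2)^2 + (359/2)^2 = 128881/2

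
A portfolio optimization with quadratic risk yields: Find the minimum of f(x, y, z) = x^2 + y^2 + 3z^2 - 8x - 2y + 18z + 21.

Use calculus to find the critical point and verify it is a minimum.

f(x,y,z) = x^2 + y^2 + 3z^2 - 8x - 2y + 18z + 21
df/dx = 2x + (-8) = 0 => x = 4
df/dy = 2y + (-2) = 0 => y = 1
df/dz = 6z + (18) = 0 => z = -3
f(4,1,-3) = 1*(4)^2 + 1*(1)^2 + 3*(-3)^2 + -8*(4) + -2*(1) + 18*(-3) + 21 = -23
Hessian is diagonal with entries 2, 2, 6 > 0, confirmed minimum.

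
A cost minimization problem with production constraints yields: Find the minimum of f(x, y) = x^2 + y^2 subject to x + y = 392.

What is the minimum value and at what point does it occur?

Substitute y = 392 - x into f(x,y) = x^2 + y^2:
g(x) = x^2 + (392 - x)^2 = 2x^2 - 784x + 153664
g'(x) = 4x - 784 = 0  =>  x = 196
y = 392 - 196 = 196
Minimum value = 196^2 + 196^2 = 76832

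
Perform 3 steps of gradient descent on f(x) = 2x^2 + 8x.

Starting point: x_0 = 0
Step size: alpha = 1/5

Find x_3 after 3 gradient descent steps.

f(x) = 2x^2 + 8x, f'(x) = 4x + (8)
Step 1: f'(0) = 8, x_1 = 0 - 1/5 * 8 = -8/5
Step 2: f'(-8/5) = 8/5, x_2 = -8/5 - 1/5 * 8/5 = -48/25
Step 3: f'(-48/25) = 8/25, x_3 = -48/25 - 1/5 * 8/25 = -248/125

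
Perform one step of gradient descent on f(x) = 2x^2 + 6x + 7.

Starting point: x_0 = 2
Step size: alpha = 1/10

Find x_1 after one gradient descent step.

f(x) = 2x^2 + 6x + 7
f'(x) = 4x + 6
f'(2) = 4*2 + (6) = 14
x_1 = x_0 - alpha * f'(x_0) = 2 - 1/10 * 14 = 3/5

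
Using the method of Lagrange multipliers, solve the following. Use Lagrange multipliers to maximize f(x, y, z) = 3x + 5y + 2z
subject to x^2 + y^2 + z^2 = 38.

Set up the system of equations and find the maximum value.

Lagrange conditions: 3 = 2*lambda*x, 5 = 2*lambda*y, 2 = 2*lambda*z
So x:3 = y:5 = z:2, i.e. x = 3t, y = 5t, z = 2t
Constraint: t^2*(3^2 + 5^2 + 2^2) = 38
  t^2 * 38 = 38  =>  t = sqrt(1)
Maximum = 3*3t + 5*5t + 2*2t = 38*sqrt(1) = 38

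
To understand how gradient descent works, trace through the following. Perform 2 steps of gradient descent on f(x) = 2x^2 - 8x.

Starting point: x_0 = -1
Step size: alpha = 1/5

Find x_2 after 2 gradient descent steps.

f(x) = 2x^2 - 8x, f'(x) = 4x + (-8)
Step 1: f'(-1) = -12, x_1 = -1 - 1/5 * -12 = 7/5
Step 2: f'(7/5) = -12/5, x_2 = 7/5 - 1/5 * -12/5 = 47/25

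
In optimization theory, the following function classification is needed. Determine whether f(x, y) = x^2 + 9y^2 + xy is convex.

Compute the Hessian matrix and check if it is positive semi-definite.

f(x,y) = x^2 + 9y^2 + xy
Hessian H = [[2, 1], [1, 18]]
trace(H) = 20, det(H) = 35
Eigenvalues: (20 +/- sqrt(260)) / 2 = 18.06, 1.938
Since both eigenvalues > 0, f is convex.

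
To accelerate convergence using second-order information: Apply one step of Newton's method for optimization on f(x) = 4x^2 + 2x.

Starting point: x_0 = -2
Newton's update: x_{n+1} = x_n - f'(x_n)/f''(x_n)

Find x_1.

f(x) = 4x^2 + 2x
f'(x) = 8x + (2), f''(x) = 8
Newton step: x_1 = x_0 - f'(x_0)/f''(x_0)
f'(-2) = -14
x_1 = -2 - -14/8 = -1/4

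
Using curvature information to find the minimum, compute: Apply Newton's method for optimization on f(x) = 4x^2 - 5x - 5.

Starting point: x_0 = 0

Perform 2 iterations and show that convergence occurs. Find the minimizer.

f(x) = 4x^2 - 5x - 5, f'(x) = 8x + (-5), f''(x) = 8
Step 1: f'(0) = -5, x_1 = 0 - -5/8 = 5/8
Step 2: f'(5/8) = 0, x_2 = 5/8 (converged)
Newton's method converges in 1 step for quadratics.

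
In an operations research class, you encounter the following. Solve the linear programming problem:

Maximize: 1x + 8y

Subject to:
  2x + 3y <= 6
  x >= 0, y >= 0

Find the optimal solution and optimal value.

The feasible region has vertices at [(0, 0), (3, 0), (0, 2)].
Checking objective 1x + 8y at each vertex:
  (0, 0): 1*0 + 8*0 = 0
  (3, 0): 1*3 + 8*0 = 3
  (0, 2): 1*0 + 8*2 = 16
Maximum is 16 at (0, 2).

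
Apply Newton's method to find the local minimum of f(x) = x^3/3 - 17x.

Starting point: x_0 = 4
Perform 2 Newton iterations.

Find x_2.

f(x) = x^3/3 - 17x
f'(x) = x^2 - 17, f''(x) = 2x
Newton update: x_{n+1} = x_n - (x_n^2 - 17)/(2*x_n)
Step 1: x_0 = 4, f'=-1, f''=8, x_1 = 33/8
Step 2: x_1 = 33/8, f'=1/64, f''=33/4, x_2 = 2177/528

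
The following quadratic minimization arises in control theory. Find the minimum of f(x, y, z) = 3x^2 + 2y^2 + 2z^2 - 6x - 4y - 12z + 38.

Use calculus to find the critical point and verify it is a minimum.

f(x,y,z) = 3x^2 + 2y^2 + 2z^2 - 6x - 4y - 12z + 38
df/dx = 6x + (-6) = 0 => x = 1
df/dy = 4y + (-4) = 0 => y = 1
df/dz = 4z + (-12) = 0 => z = 3
f(1,1,3) = 3*(1)^2 + 2*(1)^2 + 2*(3)^2 + -6*(1) + -4*(1) + -12*(3) + 38 = 15
Hessian is diagonal with entries 6, 4, 4 > 0, confirmed minimum.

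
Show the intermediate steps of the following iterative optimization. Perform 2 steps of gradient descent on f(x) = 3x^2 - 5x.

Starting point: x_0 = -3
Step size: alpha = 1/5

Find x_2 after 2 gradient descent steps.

f(x) = 3x^2 - 5x, f'(x) = 6x + (-5)
Step 1: f'(-3) = -23, x_1 = -3 - 1/5 * -23 = 8/5
Step 2: f'(8/5) = 23/5, x_2 = 8/5 - 1/5 * 23/5 = 17/25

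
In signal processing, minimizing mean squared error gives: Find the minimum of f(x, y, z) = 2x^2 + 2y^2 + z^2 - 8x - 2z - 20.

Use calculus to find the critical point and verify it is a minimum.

f(x,y,z) = 2x^2 + 2y^2 + z^2 - 8x - 2z - 20
df/dx = 4x + (-8) = 0 => x = 2
df/dy = 4y + (0) = 0 => y = 0
df/dz = 2z + (-2) = 0 => z = 1
f(2,0,1) = 2*(2)^2 + 2*(0)^2 + 1*(1)^2 + -8*(2) + -2*(1) + -20 = -29
Hessian is diagonal with entries 4, 4, 2 > 0, confirmed minimum.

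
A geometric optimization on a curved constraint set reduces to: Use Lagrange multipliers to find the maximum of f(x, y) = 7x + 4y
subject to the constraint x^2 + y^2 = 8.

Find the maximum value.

Set up Lagrange conditions: grad f = lambda * grad g
  7 = 2*lambda*x
  4 = 2*lambda*y
From these: x/y = 7/4, so x = 7t, y = 4t for some t.
Substitute into constraint: (7t)^2 + (4t)^2 = 8
  t^2 * 65 = 8
  t = sqrt(8/65)
Maximum = 7*x + 4*y = (7^2 + 4^2)*t = 65 * sqrt(8/65) = sqrt(520)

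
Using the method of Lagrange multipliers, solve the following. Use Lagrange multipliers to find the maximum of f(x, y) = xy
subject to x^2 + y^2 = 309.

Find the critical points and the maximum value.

Lagrange conditions: y = 2*lambda*x and x = 2*lambda*y
If x = 0 then y = 0, violating the constraint, so x, y != 0.
Dividing: y/x = x/y => x^2 = y^2 => y = x or y = -x
Constraint: 2x^2 = 309 => x^2 = 309/2 => x = +/-sqrt(309/2)
Critical points: (sqrt(309/2), sqrt(309/2)), (-sqrt(309/2), -sqrt(309/2)), (sqrt(309/2), -sqrt(309/2)), (-sqrt(309/2), sqrt(309/2))
  y = x:  xy = x^2 = 309/2  at (sqrt(309/2), sqrt(309/2)) and (-sqrt(309/2), -sqrt(309/2))
  y = -x: xy = -x^2 = -309/2 at (sqrt(309/2), -sqrt(309/2)) and (-sqrt(309/2), sqrt(309/2))
Maximum xy = 309/2 at (sqrt(309/2), sqrt(309/2)) and (-sqrt(309/2), -sqrt(309/2))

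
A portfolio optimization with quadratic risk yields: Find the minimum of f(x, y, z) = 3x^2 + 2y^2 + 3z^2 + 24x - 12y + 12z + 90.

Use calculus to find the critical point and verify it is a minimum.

f(x,y,z) = 3x^2 + 2y^2 + 3z^2 + 24x - 12y + 12z + 90
df/dx = 6x + (24) = 0 => x = -4
df/dy = 4y + (-12) = 0 => y = 3
df/dz = 6z + (12) = 0 => z = -2
f(-4,3,-2) = 3*(-4)^2 + 2*(3)^2 + 3*(-2)^2 + 24*(-4) + -12*(3) + 12*(-2) + 90 = 12
Hessian is diagonal with entries 6, 4, 6 > 0, confirmed minimum.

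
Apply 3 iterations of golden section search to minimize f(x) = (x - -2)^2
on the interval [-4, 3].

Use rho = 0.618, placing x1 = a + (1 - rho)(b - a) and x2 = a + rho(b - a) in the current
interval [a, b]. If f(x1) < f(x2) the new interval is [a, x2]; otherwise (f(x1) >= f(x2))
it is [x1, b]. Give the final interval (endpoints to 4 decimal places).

Golden section search for min of f(x) = (x - -2)^2 on [-4, 3].
Each step: x1 = a + (1 - rho)(b - a), x2 = a + rho(b - a); if f(x1) < f(x2) keep [a, x2], otherwise keep [x1, b].
Step 1: [-4.0000, 3.0000], x1=-1.3260 (f=0.4543), x2=0.3260 (f=5.4103); f(x1) < f(x2) => keep [-4.0000, 0.3260]
Step 2: [-4.0000, 0.3260], x1=-2.3475 (f=0.1207), x2=-1.3265 (f=0.4536); f(x1) < f(x2) => keep [-4.0000, -1.3265]
Step 3: [-4.0000, -1.3265], x1=-2.9787 (f=0.9579), x2=-2.3478 (f=0.1210); f(x1) > f(x2) => keep [-2.9787, -1.3265]
Final interval: [-2.9787, -1.3265]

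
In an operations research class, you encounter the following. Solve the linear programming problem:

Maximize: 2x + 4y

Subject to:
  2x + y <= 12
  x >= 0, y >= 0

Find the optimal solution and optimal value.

The feasible region has vertices at [(0, 0), (6, 0), (0, 12)].
Checking objective 2x + 4y at each vertex:
  (0, 0): 2*0 + 4*0 = 0
  (6, 0): 2*6 + 4*0 = 12
  (0, 12): 2*0 + 4*12 = 48
Maximum is 48 at (0, 12).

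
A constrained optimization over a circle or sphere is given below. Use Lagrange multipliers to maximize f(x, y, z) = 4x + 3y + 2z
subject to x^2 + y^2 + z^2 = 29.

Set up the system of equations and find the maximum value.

Lagrange conditions: 4 = 2*lambda*x, 3 = 2*lambda*y, 2 = 2*lambda*z
So x:4 = y:3 = z:2, i.e. x = 4t, y = 3t, z = 2t
Constraint: t^2*(4^2 + 3^2 + 2^2) = 29
  t^2 * 29 = 29  =>  t = sqrt(1)
Maximum = 4*4t + 3*3t + 2*2t = 29*sqrt(1) = 29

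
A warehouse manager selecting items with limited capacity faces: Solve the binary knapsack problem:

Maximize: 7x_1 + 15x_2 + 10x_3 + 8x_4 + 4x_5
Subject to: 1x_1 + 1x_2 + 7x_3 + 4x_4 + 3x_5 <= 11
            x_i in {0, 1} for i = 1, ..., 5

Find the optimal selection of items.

Items: item 1 (v=7, w=1), item 2 (v=15, w=1), item 3 (v=10, w=7), item 4 (v=8, w=4), item 5 (v=4, w=3)
Capacity: 11
Checking all 32 subsets (w = total weight, v = total value):
  {}: w = 0, v = 0
  {1}: w = 1, v = 7
  {2}: w = 1, v = 15
  {3}: w = 7, v = 10
  {4}: w = 4, v = 8
  {5}: w = 3, v = 4
  {1, 2}: w = 2, v = 22
  {1, 3}: w = 8, v = 17
  {1, 4}: w = 5, v = 15
  {1, 5}: w = 4, v = 11
  {2, 3}: w = 8, v = 25
  {2, 4}: w = 5, v = 23
  {2, 5}: w = 4, v = 19
  {3, 4}: w = 11, v = 18
  {3, 5}: w = 10, v = 14
  {4, 5}: w = 7, v = 12
  {1, 2, 3}: w = 9, v = 32
  {1, 2, 4}: w = 6, v = 30
  {1, 2, 5}: w = 5, v = 26
  {1, 3, 4}: w = 12 > 11, infeasible
  {1, 3, 5}: w = 11, v = 21
  {1, 4, 5}: w = 8, v = 19
  {2, 3, 4}: w = 12 > 11, infeasible
  {2, 3, 5}: w = 11, v = 29
  {2, 4, 5}: w = 8, v = 27
  {3, 4, 5}: w = 14 > 11, infeasible
  {1, 2, 3, 4}: w = 13 > 11, infeasible
  {1, 2, 3, 5}: w = 12 > 11, infeasible
  {1, 2, 4, 5}: w = 9, v = 34
  {1, 3, 4, 5}: w = 15 > 11, infeasible
  {2, 3, 4, 5}: w = 15 > 11, infeasible
  {1, 2, 3, 4, 5}: w = 16 > 11, infeasible
Best feasible subset: items [1, 2, 4, 5]
Total weight: 9 <= 11, total value: 34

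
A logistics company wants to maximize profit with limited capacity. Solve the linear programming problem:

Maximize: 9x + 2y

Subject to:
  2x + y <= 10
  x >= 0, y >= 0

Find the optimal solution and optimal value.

The feasible region has vertices at [(0, 0), (5, 0), (0, 10)].
Checking objective 9x + 2y at each vertex:
  (0, 0): 9*0 + 2*0 = 0
  (5, 0): 9*5 + 2*0 = 45
  (0, 10): 9*0 + 2*10 = 20
Maximum is 45 at (5, 0).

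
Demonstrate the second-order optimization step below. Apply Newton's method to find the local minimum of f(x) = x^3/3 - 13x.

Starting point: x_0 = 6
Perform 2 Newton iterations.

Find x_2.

f(x) = x^3/3 - 13x
f'(x) = x^2 - 13, f''(x) = 2x
Newton update: x_{n+1} = x_n - (x_n^2 - 13)/(2*x_n)
Step 1: x_0 = 6, f'=23, f''=12, x_1 = 49/12
Step 2: x_1 = 49/12, f'=529/144, f''=49/6, x_2 = 4273/1176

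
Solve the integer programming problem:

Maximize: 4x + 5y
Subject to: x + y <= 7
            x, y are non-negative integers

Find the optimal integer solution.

Objective: 4x + 5y, constraint: x + y <= 7
Coefficient of y is 5 > coefficient of x is 4, so allocate the entire budget to y.
Optimal: x = 0, y = 7, value = 35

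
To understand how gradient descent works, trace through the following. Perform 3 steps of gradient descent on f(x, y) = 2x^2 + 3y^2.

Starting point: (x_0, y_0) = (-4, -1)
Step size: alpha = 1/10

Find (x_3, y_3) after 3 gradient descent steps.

f(x,y) = 2x^2 + 3y^2
grad_x = 4x + 0y, grad_y = 6y + 0x
Step 1: grad = (-16, -6), (-12/5, -2/5)
Step 2: grad = (-48/5, -12/5), (-36/25, -4/25)
Step 3: grad = (-144/25, -24/25), (-108/125, -8/125)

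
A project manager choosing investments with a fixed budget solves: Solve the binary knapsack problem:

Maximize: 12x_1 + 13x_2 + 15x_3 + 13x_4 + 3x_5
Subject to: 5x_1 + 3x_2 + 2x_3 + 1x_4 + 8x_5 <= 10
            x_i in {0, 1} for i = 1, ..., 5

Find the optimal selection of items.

Items: item 1 (v=12, w=5), item 2 (v=13, w=3), item 3 (v=15, w=2), item 4 (v=13, w=1), item 5 (v=3, w=8)
Capacity: 10
Checking all 32 subsets (w = total weight, v = total value):
  {}: w = 0, v = 0
  {1}: w = 5, v = 12
  {2}: w = 3, v = 13
  {3}: w = 2, v = 15
  {4}: w = 1, v = 13
  {5}: w = 8, v = 3
  {1, 2}: w = 8, v = 25
  {1, 3}: w = 7, v = 27
  {1, 4}: w = 6, v = 25
  {1, 5}: w = 13 > 10, infeasible
  {2, 3}: w = 5, v = 28
  {2, 4}: w = 4, v = 26
  {2, 5}: w = 11 > 10, infeasible
  {3, 4}: w = 3, v = 28
  {3, 5}: w = 10, v = 18
  {4, 5}: w = 9, v = 16
  {1, 2, 3}: w = 10, v = 40
  {1, 2, 4}: w = 9, v = 38
  {1, 2, 5}: w = 16 > 10, infeasible
  {1, 3, 4}: w = 8, v = 40
  {1, 3, 5}: w = 15 > 10, infeasible
  {1, 4, 5}: w = 14 > 10, infeasible
  {2, 3, 4}: w = 6, v = 41
  {2, 3, 5}: w = 13 > 10, infeasible
  {2, 4, 5}: w = 12 > 10, infeasible
  {3, 4, 5}: w = 11 > 10, infeasible
  {1, 2, 3, 4}: w = 11 > 10, infeasible
  {1, 2, 3, 5}: w = 18 > 10, infeasible
  {1, 2, 4, 5}: w = 17 > 10, infeasible
  {1, 3, 4, 5}: w = 16 > 10, infeasible
  {2, 3, 4, 5}: w = 14 > 10, infeasible
  {1, 2, 3, 4, 5}: w = 19 > 10, infeasible
Best feasible subset: items [2, 3, 4]
Total weight: 6 <= 10, total value: 41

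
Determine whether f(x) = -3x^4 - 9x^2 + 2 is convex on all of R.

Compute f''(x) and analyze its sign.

f(x) = -3x^4 - 9x^2 + 2
f'(x) = -12x^3 + -18x
f''(x) = -36x^2 + -18
f''(x) = -36x^2 + -18 <= -18 < 0 for all x
Therefore, f is concave on R.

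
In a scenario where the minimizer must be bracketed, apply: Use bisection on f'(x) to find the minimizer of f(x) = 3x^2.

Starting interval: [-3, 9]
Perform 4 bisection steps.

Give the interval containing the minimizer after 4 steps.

Finding critical point of f(x) = 3x^2 using bisection on f'(x) = 6x + 0.
f'(x) = 0 when x = 0.
Starting interval: [-3, 9]
Step 1: mid = 3, f'(mid) = 18, new interval = [-3, 3]
Step 2: mid = 0, f'(mid) = 0, new interval = [0, 0]
Step 3: mid = 0, f'(mid) = 0, new interval = [0, 0]
Step 4: mid = 0, f'(mid) = 0, new interval = [0, 0]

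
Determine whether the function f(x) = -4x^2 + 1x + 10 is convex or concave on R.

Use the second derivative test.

f(x) = -4x^2 + 1x + 10
f'(x) = -8x + 1
f''(x) = -8
Since f''(x) = -8 < 0 for all x, f is concave on R.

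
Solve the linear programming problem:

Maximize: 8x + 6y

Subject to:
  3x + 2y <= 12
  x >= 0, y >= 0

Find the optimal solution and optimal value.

The feasible region has vertices at [(0, 0), (4, 0), (0, 6)].
Checking objective 8x + 6y at each vertex:
  (0, 0): 8*0 + 6*0 = 0
  (4, 0): 8*4 + 6*0 = 32
  (0, 6): 8*0 + 6*6 = 36
Maximum is 36 at (0, 6).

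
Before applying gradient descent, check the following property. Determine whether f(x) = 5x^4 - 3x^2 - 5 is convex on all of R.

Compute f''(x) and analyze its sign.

f(x) = 5x^4 - 3x^2 - 5
f'(x) = 20x^3 + -6x
f''(x) = 60x^2 + -6
f''(0) = -6 < 0, so not convex near x = 0
Therefore, f is not globally convex on R.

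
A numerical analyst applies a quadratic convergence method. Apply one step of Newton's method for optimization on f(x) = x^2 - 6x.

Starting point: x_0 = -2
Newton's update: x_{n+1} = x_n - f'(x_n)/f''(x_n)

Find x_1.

f(x) = x^2 - 6x
f'(x) = 2x + (-6), f''(x) = 2
Newton step: x_1 = x_0 - f'(x_0)/f''(x_0)
f'(-2) = -10
x_1 = -2 - -10/2 = 3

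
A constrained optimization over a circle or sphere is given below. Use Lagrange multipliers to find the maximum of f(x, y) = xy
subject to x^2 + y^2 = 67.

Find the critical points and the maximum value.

Lagrange conditions: y = 2*lambda*x and x = 2*lambda*y
If x = 0 then y = 0, violating the constraint, so x, y != 0.
Dividing: y/x = x/y => x^2 = y^2 => y = x or y = -x
Constraint: 2x^2 = 67 => x^2 = 67/2 => x = +/-sqrt(67/2)
Critical points: (sqrt(67/2), sqrt(67/2)), (-sqrt(67/2), -sqrt(67/2)), (sqrt(67/2), -sqrt(67/2)), (-sqrt(67/2), sqrt(67/2))
  y = x:  xy = x^2 = 67/2  at (sqrt(67/2), sqrt(67/2)) and (-sqrt(67/2), -sqrt(67/2))
  y = -x: xy = -x^2 = -67/2 at (sqrt(67/2), -sqrt(67/2)) and (-sqrt(67/2), sqrt(67/2))
Maximum xy = 67/2 at (sqrt(67/2), sqrt(67/2)) and (-sqrt(67/2), -sqrt(67/2))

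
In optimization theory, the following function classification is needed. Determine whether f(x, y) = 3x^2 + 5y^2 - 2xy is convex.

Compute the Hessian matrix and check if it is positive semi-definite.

f(x,y) = 3x^2 + 5y^2 - 2xy
Hessian H = [[6, -2], [-2, 10]]
trace(H) = 16, det(H) = 56
Eigenvalues: (16 +/- sqrt(32)) / 2 = 10.83, 5.172
Since both eigenvalues > 0, f is convex.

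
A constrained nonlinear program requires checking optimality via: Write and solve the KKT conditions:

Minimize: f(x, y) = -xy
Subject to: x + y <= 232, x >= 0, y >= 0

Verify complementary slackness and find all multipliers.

Problem: min -xy s.t. x + y <= 232 (multiplier lambda), x >= 0 (mu_x), y >= 0 (mu_y)
KKT stationarity: -y + lambda - mu_x = 0, -x + lambda - mu_y = 0, with lambda, mu_x, mu_y >= 0
Complementary slackness: lambda*(x + y - 232) = 0, mu_x*x = 0, mu_y*y = 0
If lambda = 0: y = -mu_x <= 0 and x = -mu_y <= 0 force x = y = 0 with f = 0; but x = y = 116 is feasible with f = -13456 < 0, so this is not the minimum. Hence lambda > 0 and x + y = 232.
Try x > 0, y > 0 (so mu_x = mu_y = 0): y = lambda, x = lambda => x = y = lambda
x + y = 232 => 2*lambda = 232 => lambda = 116
x* = y* = 116 > 0, consistent with mu_x = mu_y = 0.
(Any feasible point with x = 0 or y = 0 has f = 0 > -13456, so the minimum is not on those boundaries.)
min(-xy) = -13456 (i.e. max xy = 13456)
Multipliers: lambda = 116, mu_x = 0, mu_y = 0
Complementary slackness: lambda*(x + y - 232) = 116*(116 + 116 - 232) = 0, mu_x*x = 0*116 = 0, mu_y*y = 0*116 = 0. Satisfied.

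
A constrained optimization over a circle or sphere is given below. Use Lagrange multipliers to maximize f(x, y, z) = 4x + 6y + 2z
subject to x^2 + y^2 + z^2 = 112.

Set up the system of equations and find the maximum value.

Lagrange conditions: 4 = 2*lambda*x, 6 = 2*lambda*y, 2 = 2*lambda*z
So x:4 = y:6 = z:2, i.e. x = 4t, y = 6t, z = 2t
Constraint: t^2*(4^2 + 6^2 + 2^2) = 112
  t^2 * 56 = 112  =>  t = sqrt(2)
Maximum = 4*4t + 6*6t + 2*2t = 56*sqrt(2) = sqrt(6272)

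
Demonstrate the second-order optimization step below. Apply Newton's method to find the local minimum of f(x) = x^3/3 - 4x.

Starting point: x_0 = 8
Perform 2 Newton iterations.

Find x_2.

f(x) = x^3/3 - 4x
f'(x) = x^2 - 4, f''(x) = 2x
Newton update: x_{n+1} = x_n - (x_n^2 - 4)/(2*x_n)
Step 1: x_0 = 8, f'=60, f''=16, x_1 = 17/4
Step 2: x_1 = 17/4, f'=225/16, f''=17/2, x_2 = 353/136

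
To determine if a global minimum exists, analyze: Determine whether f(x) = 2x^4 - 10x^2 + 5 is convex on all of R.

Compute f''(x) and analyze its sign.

f(x) = 2x^4 - 10x^2 + 5
f'(x) = 8x^3 + -20x
f''(x) = 24x^2 + -20
f''(0) = -20 < 0, so not convex near x = 0
Therefore, f is not globally convex on R.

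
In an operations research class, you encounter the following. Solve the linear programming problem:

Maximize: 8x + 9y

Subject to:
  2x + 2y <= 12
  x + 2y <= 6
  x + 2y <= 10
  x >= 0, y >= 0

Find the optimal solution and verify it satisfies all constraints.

Feasible vertices: (0, 0), (0, 3), (6, 0)
Objective 8x + 9y at each vertex:
  (0, 0): 0
  (0, 3): 27
  (6, 0): 48
Maximum is 48 at (6, 0).
Verify constraints at (x, y) = (6, 0):
  2*6 + 2*0 = 12 <= 12 (active)
  1*6 + 2*0 = 6 <= 6 (active)
  1*6 + 2*0 = 6 <= 10
  x = 6 >= 0, y = 0 >= 0. All constraints satisfied.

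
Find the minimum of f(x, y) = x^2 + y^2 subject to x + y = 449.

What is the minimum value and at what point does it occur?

Substitute y = 449 - x into f(x,y) = x^2 + y^2:
g(x) = x^2 + (449 - x)^2 = 2x^2 - 898x + 201601
g'(x) = 4x - 898 = 0  =>  x = 449/2
y = 449 - 449/2 = 449/2
Minimum value = (449/2)^2 + (449/2)^2 = 201601/2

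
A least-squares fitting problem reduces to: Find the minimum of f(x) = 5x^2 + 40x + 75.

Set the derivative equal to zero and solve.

f(x) = 5x^2 + 40x + 75
f'(x) = 10x + (40) = 0
x = -40/10 = -4
f(-4) = -5
Since f''(x) = 10 > 0, this is a minimum.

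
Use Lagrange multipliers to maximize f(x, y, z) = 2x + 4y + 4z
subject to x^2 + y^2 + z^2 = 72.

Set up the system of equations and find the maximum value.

Lagrange conditions: 2 = 2*lambda*x, 4 = 2*lambda*y, 4 = 2*lambda*z
So x:2 = y:4 = z:4, i.e. x = 2t, y = 4t, z = 4t
Constraint: t^2*(2^2 + 4^2 + 4^2) = 72
  t^2 * 36 = 72  =>  t = sqrt(2)
Maximum = 2*2t + 4*4t + 4*4t = 36*sqrt(2) = sqrt(2592)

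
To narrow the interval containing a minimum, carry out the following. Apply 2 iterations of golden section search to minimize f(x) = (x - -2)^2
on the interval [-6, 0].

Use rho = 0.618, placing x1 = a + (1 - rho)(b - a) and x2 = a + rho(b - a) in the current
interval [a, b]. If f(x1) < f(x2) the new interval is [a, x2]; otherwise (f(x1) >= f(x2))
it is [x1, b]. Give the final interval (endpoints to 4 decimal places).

Golden section search for min of f(x) = (x - -2)^2 on [-6, 0].
Each step: x1 = a + (1 - rho)(b - a), x2 = a + rho(b - a); if f(x1) < f(x2) keep [a, x2], otherwise keep [x1, b].
Step 1: [-6.0000, 0.0000], x1=-3.7080 (f=2.9173), x2=-2.2920 (f=0.0853); f(x1) > f(x2) => keep [-3.7080, 0.0000]
Step 2: [-3.7080, 0.0000], x1=-2.2915 (f=0.0850), x2=-1.4165 (f=0.3405); f(x1) < f(x2) => keep [-3.7080, -1.4165]
Final interval: [-3.7080, -1.4165]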